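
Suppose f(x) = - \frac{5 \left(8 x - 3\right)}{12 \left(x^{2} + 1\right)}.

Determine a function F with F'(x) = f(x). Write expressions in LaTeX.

A first test for any F(x): its x-derivative must equal f(x) identically.
Check: d/dx[- \frac{5 \log{\left(2 x^{2} + 2 \right)}}{3} + \frac{5 \operatorname{atan}{\left(x \right)}}{4}] = \frac{15 - 40 x}{12 x^{2} + 12}, which equals f(x).

An antiderivative is F(x) = - \frac{5 \log{\left(2 x^{2} + 2 \right)}}{3} + \frac{5 \operatorname{atan}{\left(x \right)}}{4}.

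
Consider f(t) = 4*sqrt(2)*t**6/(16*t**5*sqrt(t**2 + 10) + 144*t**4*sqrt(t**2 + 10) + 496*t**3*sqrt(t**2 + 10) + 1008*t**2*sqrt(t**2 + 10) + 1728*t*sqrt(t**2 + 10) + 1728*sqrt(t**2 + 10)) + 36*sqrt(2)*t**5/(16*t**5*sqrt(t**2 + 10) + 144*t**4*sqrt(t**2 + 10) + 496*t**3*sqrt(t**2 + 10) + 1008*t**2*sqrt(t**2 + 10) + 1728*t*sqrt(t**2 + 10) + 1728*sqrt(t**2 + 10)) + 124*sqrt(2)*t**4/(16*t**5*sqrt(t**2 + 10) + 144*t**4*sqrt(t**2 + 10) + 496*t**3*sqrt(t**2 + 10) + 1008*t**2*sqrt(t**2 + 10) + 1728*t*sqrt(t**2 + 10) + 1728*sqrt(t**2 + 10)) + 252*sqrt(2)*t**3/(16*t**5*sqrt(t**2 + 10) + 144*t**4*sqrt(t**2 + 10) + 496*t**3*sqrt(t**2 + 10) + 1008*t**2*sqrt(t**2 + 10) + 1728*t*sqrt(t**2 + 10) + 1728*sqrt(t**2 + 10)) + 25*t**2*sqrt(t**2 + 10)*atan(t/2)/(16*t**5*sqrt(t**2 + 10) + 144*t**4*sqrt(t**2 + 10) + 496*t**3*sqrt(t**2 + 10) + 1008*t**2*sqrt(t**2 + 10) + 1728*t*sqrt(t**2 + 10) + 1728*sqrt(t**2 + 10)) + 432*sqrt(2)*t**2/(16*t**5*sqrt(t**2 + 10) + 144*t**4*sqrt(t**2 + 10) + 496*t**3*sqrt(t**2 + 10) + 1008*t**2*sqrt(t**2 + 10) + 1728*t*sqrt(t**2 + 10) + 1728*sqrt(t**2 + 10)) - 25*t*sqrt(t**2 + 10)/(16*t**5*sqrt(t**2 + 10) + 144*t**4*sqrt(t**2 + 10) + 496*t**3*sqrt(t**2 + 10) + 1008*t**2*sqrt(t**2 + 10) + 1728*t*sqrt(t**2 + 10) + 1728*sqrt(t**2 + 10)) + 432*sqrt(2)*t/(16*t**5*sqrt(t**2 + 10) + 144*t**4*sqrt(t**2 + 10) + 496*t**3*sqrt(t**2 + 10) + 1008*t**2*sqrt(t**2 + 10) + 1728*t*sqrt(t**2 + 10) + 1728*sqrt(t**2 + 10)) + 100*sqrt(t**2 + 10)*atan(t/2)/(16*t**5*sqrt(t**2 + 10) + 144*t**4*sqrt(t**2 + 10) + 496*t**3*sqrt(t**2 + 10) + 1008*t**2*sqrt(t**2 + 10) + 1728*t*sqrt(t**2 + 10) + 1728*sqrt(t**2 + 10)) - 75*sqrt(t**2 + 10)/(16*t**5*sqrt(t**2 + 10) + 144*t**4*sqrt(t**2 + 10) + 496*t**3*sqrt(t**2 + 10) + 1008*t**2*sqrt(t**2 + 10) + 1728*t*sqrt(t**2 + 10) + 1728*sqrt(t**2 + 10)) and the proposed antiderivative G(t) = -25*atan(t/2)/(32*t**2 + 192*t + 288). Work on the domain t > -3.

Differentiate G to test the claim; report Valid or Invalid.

Invalid: d/dt[G] - f = -sqrt(2)*t/(4*sqrt(t**2 + 10)), which is not 0.

d/dt[G] = (25*t**2*atan(t/2) - 25*t + 100*atan(t/2) - 75)/(16*t**5 + 144*t**4 + 496*t**3 + 1008*t**2 + 1728*t + 1728)
d/dt[G] - f(t) = -sqrt(2)*t/(4*sqrt(t**2 + 10)) != 0.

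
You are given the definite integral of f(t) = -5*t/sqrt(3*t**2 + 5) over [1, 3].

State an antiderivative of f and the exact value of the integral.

The substitution u = 3*t**2 + 5 works: f is exactly (dF/du)*(du/dt) for that inner function.
F(t) = -5*sqrt(3*t**2 + 5)/3 is an antiderivative of f.
Check: d/dt[-5*sqrt(3*t**2 + 5)/3] = -5*t/sqrt(3*t**2 + 5) = f(t).
F(3) = -20*sqrt(2)/3; F(1) = -10*sqrt(2)/3.
Integral = F(3) - F(1) = -10*sqrt(2)/3.

Antiderivative: F(t) = -5*sqrt(3*t**2 + 5)/3; value = -10*sqrt(2)/3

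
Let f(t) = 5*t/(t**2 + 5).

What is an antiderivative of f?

An antiderivative is F(t) = 5*log(t**2 + 5)/2.

f matches the chain-rule pattern g'(h)*h' with inner function h(t) = t**2 + 5; substituting u = h(t) collapses the integral.
Check: d/dt[5*log(t**2 + 5)/2] = 5*t/(t**2 + 5) = f(t).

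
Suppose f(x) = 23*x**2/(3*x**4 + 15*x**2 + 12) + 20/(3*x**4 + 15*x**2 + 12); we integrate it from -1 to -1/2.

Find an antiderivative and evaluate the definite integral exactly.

Integrate term by term and add the pieces.
F(x) = 4*atan(x/2) - atan(x)/3 is an antiderivative of f.
Check: d/dx[4*atan(x/2) - atan(x)/3] = (23*x**2 + 20)/(3*x**4 + 15*x**2 + 12), which equals f(x).
F(-1/2) = -4*atan(1/4) + atan(1/2)/3; F(-1) = -4*atan(1/2) + pi/12.
Integral = F(-1/2) - F(-1) = -4*atan(1/4) - pi/12 + 13*atan(1/2)/3.

Antiderivative: F(x) = 4*atan(x/2) - atan(x)/3; value = -4*atan(1/4) - pi/12 + 13*atan(1/2)/3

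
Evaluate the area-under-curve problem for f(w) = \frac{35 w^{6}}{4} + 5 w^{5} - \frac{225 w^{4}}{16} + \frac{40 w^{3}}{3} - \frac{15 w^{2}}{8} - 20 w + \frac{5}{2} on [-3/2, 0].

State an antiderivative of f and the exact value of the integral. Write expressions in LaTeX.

Recognize the product-rule pattern: f = u'v + uv' with u = \frac{5 w^{3}}{4} - \frac{5 w}{2}, v = w^{4} + \frac{2 w^{3}}{3} - \frac{w^{2}}{4} + 4 w - 1, so integration by parts undoes it.
F(w) = \frac{5 w \left(w^{2} - 2\right) \left(12 w^{4} + 8 w^{3} - 3 w^{2} + 48 w - 12\right)}{48} is an antiderivative of f.
Check: d/dw[\frac{5 w \left(w^{2} - 2\right) \left(12 w^{4} + 8 w^{3} - 3 w^{2} + 48 w - 12\right)}{48}] = \frac{35 w^{6}}{4} + 5 w^{5} - \frac{225 w^{4}}{16} + \frac{40 w^{3}}{3} - \frac{15 w^{2}}{8} - 20 w + \frac{5}{2} = f(w).
F(0) = 0; F(-3/2) = \frac{285}{128}.
Integral = F(0) - F(-3/2) = - \frac{285}{128}.

Antiderivative: F(w) = \frac{5 w \left(w^{2} - 2\right) \left(12 w^{4} + 8 w^{3} - 3 w^{2} + 48 w - 12\right)}{48}; value = - \frac{285}{128}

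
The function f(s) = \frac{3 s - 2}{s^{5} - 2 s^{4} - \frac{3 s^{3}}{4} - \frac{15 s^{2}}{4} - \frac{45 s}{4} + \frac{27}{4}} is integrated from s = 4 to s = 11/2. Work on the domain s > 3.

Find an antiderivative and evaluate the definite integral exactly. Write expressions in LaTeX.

The denominator factors as \left(s - 3\right) \left(2 s - 1\right) \left(2 s + 3\right) \left(s^{2} + 3\right); partial fractions split f into directly integrable pieces: \frac{15 s - 103}{273 \left(s^{2} + 3\right)} - \frac{52}{189 \left(2 s + 3\right)} + \frac{4}{65 \left(2 s - 1\right)} + \frac{7}{135 \left(s - 3\right)}.
F(s) = \frac{7 \log{\left(s - 3 \right)}}{135} + \frac{2 \log{\left(s - \frac{1}{2} \right)}}{65} - \frac{26 \log{\left(s + \frac{3}{2} \right)}}{189} + \frac{5 \log{\left(s^{2} + 3 \right)}}{182} - \frac{103 \sqrt{3} \operatorname{atan}{\left(\frac{\sqrt{3} s}{3} \right)}}{819} is an antiderivative of f.
Check: d/ds[\frac{7 \log{\left(s - 3 \right)}}{135} + \frac{2 \log{\left(s - \frac{1}{2} \right)}}{65} - \frac{26 \log{\left(s + \frac{3}{2} \right)}}{189} + \frac{5 \log{\left(s^{2} + 3 \right)}}{182} - \frac{103 \sqrt{3} \operatorname{atan}{\left(\frac{\sqrt{3} s}{3} \right)}}{819}] = \frac{12 s - 8}{4 s^{5} - 8 s^{4} - 3 s^{3} - 15 s^{2} - 45 s + 27}, which equals f(s).
F(11/2) = - \frac{103 \sqrt{3} \operatorname{atan}{\left(\frac{11 \sqrt{3}}{6} \right)}}{819} - \frac{26 \log{\left(7 \right)}}{189} + \frac{7 \log{\left(\frac{5}{2} \right)}}{135} + \frac{2 \log{\left(5 \right)}}{65} + \frac{5 \log{\left(\frac{133}{4} \right)}}{182}; F(4) = - \frac{103 \sqrt{3} \operatorname{atan}{\left(\frac{4 \sqrt{3}}{3} \right)}}{819} - \frac{26 \log{\left(\frac{11}{2} \right)}}{189} + \frac{2 \log{\left(\frac{7}{2} \right)}}{65} + \frac{5 \log{\left(19 \right)}}{182}.
Integral = F(11/2) - F(4) = - \frac{103 \sqrt{3} \operatorname{atan}{\left(\frac{11 \sqrt{3}}{6} \right)}}{819} - \frac{26 \log{\left(7 \right)}}{189} - \frac{5 \log{\left(19 \right)}}{182} - \frac{2 \log{\left(\frac{7}{2} \right)}}{65} + \frac{7 \log{\left(\frac{5}{2} \right)}}{135} + \frac{2 \log{\left(5 \right)}}{65} + \frac{5 \log{\left(\frac{133}{4} \right)}}{182} + \frac{26 \log{\left(\frac{11}{2} \right)}}{189} + \frac{103 \sqrt{3} \operatorname{atan}{\left(\frac{4 \sqrt{3}}{3} \right)}}{819}.

Antiderivative: F(s) = \frac{7 \log{\left(s - 3 \right)}}{135} + \frac{2 \log{\left(s - \frac{1}{2} \right)}}{65} - \frac{26 \log{\left(s + \frac{3}{2} \right)}}{189} + \frac{5 \log{\left(s^{2} + 3 \right)}}{182} - \frac{103 \sqrt{3} \operatorname{atan}{\left(\frac{\sqrt{3} s}{3} \right)}}{819}; value = - \frac{103 \sqrt{3} \operatorname{atan}{\left(\frac{11 \sqrt{3}}{6} \right)}}{819} - \frac{26 \log{\left(7 \right)}}{189} - \frac{5 \log{\left(19 \right)}}{182} - \frac{2 \log{\left(\frac{7}{2} \right)}}{65} + \frac{7 \log{\left(\frac{5}{2} \right)}}{135} + \frac{2 \log{\left(5 \right)}}{65} + \frac{5 \log{\left(\frac{133}{4} \right)}}{182} + \frac{26 \log{\left(\frac{11}{2} \right)}}{189} + \frac{103 \sqrt{3} \operatorname{atan}{\left(\frac{4 \sqrt{3}}{3} \right)}}{819}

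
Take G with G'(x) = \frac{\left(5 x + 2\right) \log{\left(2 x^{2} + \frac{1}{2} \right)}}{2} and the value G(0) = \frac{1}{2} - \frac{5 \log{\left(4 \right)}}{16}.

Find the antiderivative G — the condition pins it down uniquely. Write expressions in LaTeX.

G(x) = \frac{5 x^{2} \log{\left(2 x^{2} + \frac{1}{2} \right)}}{4} - \frac{5 x^{2}}{4} + x \log{\left(2 x^{2} + \frac{1}{2} \right)} - 2 x + \frac{5 \log{\left(x^{2} + \frac{1}{4} \right)}}{16} + \operatorname{atan}{\left(2 x \right)} + \frac{1}{2}

For G(x) to be correct, d/dx[G] must agree with the stated G'(x) identically.
A general antiderivative is - \frac{5 x^{2}}{4} - 2 x + \left(\frac{5 x^{2}}{4} + x\right) \log{\left(2 x^{2} + \frac{1}{2} \right)} + \frac{5 \log{\left(x^{2} + \frac{1}{4} \right)}}{16} + \operatorname{atan}{\left(2 x \right)} + C.
The condition gives C = \frac{1}{2} - \frac{5 \log{\left(4 \right)}}{16} - (- \frac{5 \log{\left(4 \right)}}{16}) = \frac{1}{2}.
So G(x) = \frac{5 x^{2} \log{\left(2 x^{2} + \frac{1}{2} \right)}}{4} - \frac{5 x^{2}}{4} + x \log{\left(2 x^{2} + \frac{1}{2} \right)} - 2 x + \frac{5 \log{\left(x^{2} + \frac{1}{4} \right)}}{16} + \operatorname{atan}{\left(2 x \right)} + \frac{1}{2}.
Check: d/dx[\frac{5 x^{2} \log{\left(2 x^{2} + \frac{1}{2} \right)}}{4} - \frac{5 x^{2}}{4} + x \log{\left(2 x^{2} + \frac{1}{2} \right)} - 2 x + \frac{5 \log{\left(x^{2} + \frac{1}{4} \right)}}{16} + \operatorname{atan}{\left(2 x \right)} + \frac{1}{2}] = \frac{5 x \log{\left(2 x^{2} + \frac{1}{2} \right)}}{2} + \log{\left(2 x^{2} + \frac{1}{2} \right)}, which equals G'(x).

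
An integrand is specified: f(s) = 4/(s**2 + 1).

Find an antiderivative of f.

An antiderivative is F(s) = 4*atan(s).

A first test for any F(s): its s-derivative must equal f(s) identically.
Check: d/ds[4*atan(s)] = 4/(s**2 + 1) = f(s).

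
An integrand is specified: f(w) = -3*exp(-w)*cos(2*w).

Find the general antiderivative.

A first test for any F(w): its w-derivative must equal f(w) identically.
Check: d/dw[-6*exp(-w)*sin(2*w)/5 + 3*exp(-w)*cos(2*w)/5] = -3*exp(-w)*cos(2*w) = f(w).

F(w) = -6*exp(-w)*sin(2*w)/5 + 3*exp(-w)*cos(2*w)/5 + C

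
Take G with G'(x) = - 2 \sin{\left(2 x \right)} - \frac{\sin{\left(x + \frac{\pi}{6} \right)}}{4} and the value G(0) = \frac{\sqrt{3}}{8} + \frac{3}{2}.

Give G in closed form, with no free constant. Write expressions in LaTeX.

Integrate term by term and add the pieces.
A general antiderivative is \cos{\left(2 x \right)} + \frac{\cos{\left(x + \frac{\pi}{6} \right)}}{4} + C.
The condition gives C = \frac{\sqrt{3}}{8} + \frac{3}{2} - (\frac{\sqrt{3}}{8} + 1) = \frac{1}{2}.
So G(x) = \cos{\left(2 x \right)} + \frac{\cos{\left(x + \frac{\pi}{6} \right)}}{4} + \frac{1}{2}.
Check: d/dx[\cos{\left(2 x \right)} + \frac{\cos{\left(x + \frac{\pi}{6} \right)}}{4} + \frac{1}{2}] = - 2 \sin{\left(2 x \right)} - \frac{\sin{\left(x + \frac{\pi}{6} \right)}}{4} = G'(x).

G(x) = \cos{\left(2 x \right)} + \frac{\cos{\left(x + \frac{\pi}{6} \right)}}{4} + \frac{1}{2}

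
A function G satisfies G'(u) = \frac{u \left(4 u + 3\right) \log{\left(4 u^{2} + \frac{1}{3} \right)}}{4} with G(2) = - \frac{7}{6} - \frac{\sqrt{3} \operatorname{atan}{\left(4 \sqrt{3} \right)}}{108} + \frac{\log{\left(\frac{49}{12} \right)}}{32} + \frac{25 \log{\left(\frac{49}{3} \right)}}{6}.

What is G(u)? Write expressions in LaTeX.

G(u) = - \frac{2 u^{3}}{9} - \frac{3 u^{2}}{8} + \frac{u}{18} + \left(\frac{u^{3}}{3} + \frac{3 u^{2}}{8}\right) \log{\left(4 u^{2} + \frac{1}{3} \right)} + \frac{\log{\left(u^{2} + \frac{1}{12} \right)}}{32} - \frac{\sqrt{3} \operatorname{atan}{\left(2 \sqrt{3} u \right)}}{108} + 2

A candidate passes only if d/du[G] lands on the given G'(u) exactly.
A general antiderivative is - \frac{2 u^{3}}{9} - \frac{3 u^{2}}{8} + \frac{u}{18} + \left(\frac{u^{3}}{3} + \frac{3 u^{2}}{8}\right) \log{\left(4 u^{2} + \frac{1}{3} \right)} + \frac{\log{\left(u^{2} + \frac{1}{12} \right)}}{32} - \frac{\sqrt{3} \operatorname{atan}{\left(2 \sqrt{3} u \right)}}{108} + C.
The condition gives C = - \frac{7}{6} - \frac{\sqrt{3} \operatorname{atan}{\left(4 \sqrt{3} \right)}}{108} + \frac{\log{\left(\frac{49}{12} \right)}}{32} + \frac{25 \log{\left(\frac{49}{3} \right)}}{6} - (- \frac{19}{6} - \frac{\sqrt{3} \operatorname{atan}{\left(4 \sqrt{3} \right)}}{108} + \frac{\log{\left(\frac{49}{12} \right)}}{32} + \frac{25 \log{\left(\frac{49}{3} \right)}}{6}) = 2.
So G(u) = - \frac{2 u^{3}}{9} - \frac{3 u^{2}}{8} + \frac{u}{18} + \left(\frac{u^{3}}{3} + \frac{3 u^{2}}{8}\right) \log{\left(4 u^{2} + \frac{1}{3} \right)} + \frac{\log{\left(u^{2} + \frac{1}{12} \right)}}{32} - \frac{\sqrt{3} \operatorname{atan}{\left(2 \sqrt{3} u \right)}}{108} + 2.
Check: d/du[- \frac{2 u^{3}}{9} - \frac{3 u^{2}}{8} + \frac{u}{18} + \left(\frac{u^{3}}{3} + \frac{3 u^{2}}{8}\right) \log{\left(4 u^{2} + \frac{1}{3} \right)} + \frac{\log{\left(u^{2} + \frac{1}{12} \right)}}{32} - \frac{\sqrt{3} \operatorname{atan}{\left(2 \sqrt{3} u \right)}}{108} + 2] = u^{2} \log{\left(4 u^{2} + \frac{1}{3} \right)} + \frac{3 u \log{\left(4 u^{2} + \frac{1}{3} \right)}}{4}, which equals G'(u).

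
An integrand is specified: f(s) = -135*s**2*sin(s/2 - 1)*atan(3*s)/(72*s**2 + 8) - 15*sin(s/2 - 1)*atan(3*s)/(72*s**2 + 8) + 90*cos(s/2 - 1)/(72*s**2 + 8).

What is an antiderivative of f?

Recognize the product-rule pattern: f = u'v + uv' with u = 15*atan(3*s)/4, v = cos(s/2 - 1), so integration by parts undoes it.
Check: d/ds[15*cos(s/2 - 1)*atan(3*s)/4] = (-135*s**2*sin(s/2 - 1)*atan(3*s) - 15*sin(s/2 - 1)*atan(3*s) + 90*cos(s/2 - 1))/(72*s**2 + 8), which equals f(s).

An antiderivative is F(s) = 15*cos(s/2 - 1)*atan(3*s)/4.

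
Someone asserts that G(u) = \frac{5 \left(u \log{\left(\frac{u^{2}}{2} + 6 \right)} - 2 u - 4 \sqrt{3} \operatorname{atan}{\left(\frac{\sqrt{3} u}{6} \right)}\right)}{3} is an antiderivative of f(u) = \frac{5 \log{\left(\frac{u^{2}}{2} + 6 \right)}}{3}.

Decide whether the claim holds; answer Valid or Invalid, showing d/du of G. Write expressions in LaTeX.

d/du[G] = \frac{5 u^{2} \log{\left(\frac{u^{2}}{2} + 6 \right)} + 60 \log{\left(\frac{u^{2}}{2} + 6 \right)} - 240}{3 u^{2} + 36}
d/du[G] - f(u) = - \frac{80}{u^{2} + 12} != 0.

Invalid: d/du[G] - f = - \frac{80}{u^{2} + 12}, which is not 0.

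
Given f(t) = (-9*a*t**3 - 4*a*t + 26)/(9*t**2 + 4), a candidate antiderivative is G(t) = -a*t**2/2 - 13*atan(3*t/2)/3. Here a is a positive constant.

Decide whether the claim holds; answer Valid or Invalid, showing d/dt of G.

d/dt[G] = (-9*a*t**3 - 4*a*t - 26)/(9*t**2 + 4)
d/dt[G] - f(t) = -52/(9*t**2 + 4) != 0.

Invalid: d/dt[G] - f = -52/(9*t**2 + 4), which is not 0.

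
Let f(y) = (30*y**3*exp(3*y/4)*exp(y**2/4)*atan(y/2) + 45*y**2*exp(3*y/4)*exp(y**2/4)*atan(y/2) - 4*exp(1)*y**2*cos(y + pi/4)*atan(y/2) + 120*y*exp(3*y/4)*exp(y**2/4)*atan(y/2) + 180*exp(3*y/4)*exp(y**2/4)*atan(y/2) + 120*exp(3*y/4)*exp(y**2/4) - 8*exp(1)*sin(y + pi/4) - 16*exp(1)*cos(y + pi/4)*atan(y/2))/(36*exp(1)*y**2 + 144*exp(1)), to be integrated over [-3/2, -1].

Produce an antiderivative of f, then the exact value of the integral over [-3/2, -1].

Recognize the product-rule pattern: f = u'v + uv' with u = 5*exp(y**2/4 + 3*y/4 - 1)/3 - sin(y + pi/4)/9, v = atan(y/2), so integration by parts undoes it.
F(y) = (15*exp(-1)*exp(3*y/4)*exp(y**2/4) - sin(y + pi/4))*atan(y/2)/9 is an antiderivative of f.
Check: d/dy[(15*exp(-1)*exp(3*y/4)*exp(y**2/4) - sin(y + pi/4))*atan(y/2)/9] = (30*y**3*exp(3*y/4)*exp(y**2/4)*atan(y/2) + 45*y**2*exp(3*y/4)*exp(y**2/4)*atan(y/2) - 4*exp(1)*y**2*cos(y + pi/4)*atan(y/2) + 120*y*exp(3*y/4)*exp(y**2/4)*atan(y/2) + 180*exp(3*y/4)*exp(y**2/4)*atan(y/2) + 120*exp(3*y/4)*exp(y**2/4) - 8*exp(1)*sin(y + pi/4) - 16*exp(1)*cos(y + pi/4)*atan(y/2))/(36*exp(1)*y**2 + 144*exp(1)) = f(y).
F(-1) = -5*exp(-3/2)*atan(1/2)/3 + cos(pi/4 + 1)*atan(1/2)/9; F(-3/2) = -5*exp(-25/16)*atan(3/4)/3 + cos(pi/4 + 3/2)*atan(3/4)/9.
Integral = F(-1) - F(-3/2) = -5*exp(-3/2)*atan(1/2)/3 + cos(pi/4 + 1)*atan(1/2)/9 - cos(pi/4 + 3/2)*atan(3/4)/9 + 5*exp(-25/16)*atan(3/4)/3.

Antiderivative: F(y) = (15*exp(-1)*exp(3*y/4)*exp(y**2/4) - sin(y + pi/4))*atan(y/2)/9; value = -5*exp(-3/2)*atan(1/2)/3 + cos(pi/4 + 1)*atan(1/2)/9 - cos(pi/4 + 3/2)*atan(3/4)/9 + 5*exp(-25/16)*atan(3/4)/3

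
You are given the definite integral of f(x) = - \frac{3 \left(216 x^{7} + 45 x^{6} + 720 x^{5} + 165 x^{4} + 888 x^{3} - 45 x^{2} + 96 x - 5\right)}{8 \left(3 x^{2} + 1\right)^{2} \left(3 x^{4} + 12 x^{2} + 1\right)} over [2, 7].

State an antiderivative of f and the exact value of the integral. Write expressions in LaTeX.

A first test for any F(x): its x-derivative must equal f(x) identically.
F(x) = \frac{3 \left(5 x - 2 \left(3 x^{2} + 1\right) \log{\left(x^{4} + 4 x^{2} + \frac{1}{3} \right)} + 8\right)}{8 \left(3 x^{2} + 1\right)} is an antiderivative of f.
Check: d/dx[\frac{3 \left(5 x - 2 \left(3 x^{2} + 1\right) \log{\left(x^{4} + 4 x^{2} + \frac{1}{3} \right)} + 8\right)}{8 \left(3 x^{2} + 1\right)}] = \frac{- 648 x^{7} - 135 x^{6} - 2160 x^{5} - 495 x^{4} - 2664 x^{3} + 135 x^{2} - 288 x + 15}{216 x^{8} + 1008 x^{6} + 672 x^{4} + 144 x^{2} + 8}, which equals f(x).
F(7) = \frac{129}{1184} - \frac{3 \log{\left(\frac{7792}{3} \right)}}{4}; F(2) = \frac{27}{52} - \frac{3 \log{\left(\frac{97}{3} \right)}}{4}.
Integral = F(7) - F(2) = - \frac{3 \log{\left(\frac{7792}{3} \right)}}{4} - \frac{6315}{15392} + \frac{3 \log{\left(\frac{97}{3} \right)}}{4}.

Antiderivative: F(x) = \frac{3 \left(5 x - 2 \left(3 x^{2} + 1\right) \log{\left(x^{4} + 4 x^{2} + \frac{1}{3} \right)} + 8\right)}{8 \left(3 x^{2} + 1\right)}; value = - \frac{3 \log{\left(\frac{7792}{3} \right)}}{4} - \frac{6315}{15392} + \frac{3 \log{\left(\frac{97}{3} \right)}}{4}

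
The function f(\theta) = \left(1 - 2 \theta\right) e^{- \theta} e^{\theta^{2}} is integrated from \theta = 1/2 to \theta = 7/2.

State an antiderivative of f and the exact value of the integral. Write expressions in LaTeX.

Antiderivative: F(\theta) = - e^{\theta^{2} - \theta}; value = - e^{\frac{35}{4}} + e^{- \frac{1}{4}}

The substitution u = \theta^{2} - \theta works: f is exactly (dF/du)*(du/d\theta) for that inner function.
F(\theta) = - e^{\theta^{2} - \theta} is an antiderivative of f.
Check: d/d\theta[- e^{\theta^{2} - \theta}] = - 2 \theta e^{- \theta} e^{\theta^{2}} + e^{- \theta} e^{\theta^{2}}, which equals f(\theta).
F(7/2) = - e^{\frac{35}{4}}; F(1/2) = - \frac{1}{e^{\frac{1}{4}}}.
Integral = F(7/2) - F(1/2) = - e^{\frac{35}{4}} + e^{- \frac{1}{4}}.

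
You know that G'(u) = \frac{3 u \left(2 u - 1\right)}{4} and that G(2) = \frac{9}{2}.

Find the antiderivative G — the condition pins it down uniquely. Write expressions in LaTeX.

G(u) = \frac{4 u^{3} - 3 u^{2} + 16}{8}

For G(u) to be correct, d/du[G] must agree with the stated G'(u) identically.
A general antiderivative is \frac{u^{3}}{2} - \frac{3 u^{2}}{8} + C.
The condition gives C = \frac{9}{2} - (\frac{5}{2}) = 2.
So G(u) = \frac{4 u^{3} - 3 u^{2} + 16}{8}.
Check: d/du[\frac{4 u^{3} - 3 u^{2} + 16}{8}] = \frac{3 u^{2}}{2} - \frac{3 u}{4}, which equals G'(u).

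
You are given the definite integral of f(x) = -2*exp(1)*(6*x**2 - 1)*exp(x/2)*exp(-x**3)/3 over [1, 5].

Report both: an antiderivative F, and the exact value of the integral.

f matches the chain-rule pattern g'(h)*h' with inner function h(x) = -x**3 + x/2 + 1; substituting u = h(x) collapses the integral.
F(x) = 4*exp(1)*exp(x/2)*exp(-x**3)/3 is an antiderivative of f.
Check: d/dx[4*exp(1)*exp(x/2)*exp(-x**3)/3] = (-12*exp(1)*x**2*exp(x/2) + 2*exp(1)*exp(x/2))*exp(-x**3)/3, which equals f(x).
F(5) = 4*exp(-243/2)/3; F(1) = 4*exp(1/2)/3.
Integral = F(5) - F(1) = -4*exp(1/2)/3 + 4*exp(-243/2)/3.

Antiderivative: F(x) = 4*exp(1)*exp(x/2)*exp(-x**3)/3; value = -4*exp(1/2)/3 + 4*exp(-243/2)/3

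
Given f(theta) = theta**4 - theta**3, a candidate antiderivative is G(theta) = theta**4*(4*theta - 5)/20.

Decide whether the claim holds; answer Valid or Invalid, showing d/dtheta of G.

d/dtheta[G] = theta**4 - theta**3
This equals f(theta) exactly, so the claim holds.

Valid - the claim checks out under differentiation.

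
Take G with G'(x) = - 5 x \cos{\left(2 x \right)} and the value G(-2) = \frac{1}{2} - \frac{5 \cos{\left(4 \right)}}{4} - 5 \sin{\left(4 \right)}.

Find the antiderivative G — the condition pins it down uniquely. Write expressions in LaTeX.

For G(x) to be correct, d/dx[G] must agree with the stated G'(x) identically.
A general antiderivative is - \frac{5 x \sin{\left(2 x \right)}}{2} - \frac{5 \cos{\left(2 x \right)}}{4} + C.
The condition gives C = \frac{1}{2} - \frac{5 \cos{\left(4 \right)}}{4} - 5 \sin{\left(4 \right)} - (- \frac{5 \cos{\left(4 \right)}}{4} - 5 \sin{\left(4 \right)}) = \frac{1}{2}.
So G(x) = - \frac{5 x \sin{\left(2 x \right)}}{2} - \frac{5 \cos{\left(2 x \right)}}{4} + \frac{1}{2}.
Check: d/dx[- \frac{5 x \sin{\left(2 x \right)}}{2} - \frac{5 \cos{\left(2 x \right)}}{4} + \frac{1}{2}] = - 5 x \cos{\left(2 x \right)} = G'(x).

G(x) = - \frac{5 x \sin{\left(2 x \right)}}{2} - \frac{5 \cos{\left(2 x \right)}}{4} + \frac{1}{2}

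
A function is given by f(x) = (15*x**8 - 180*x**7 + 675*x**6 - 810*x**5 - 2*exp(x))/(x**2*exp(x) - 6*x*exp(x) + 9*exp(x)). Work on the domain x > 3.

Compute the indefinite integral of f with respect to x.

F(x) = (-15*x**6*(x - 3) + 2*exp(x))*exp(-x)/(x - 3) + C

Check any antiderivative F(x) by computing F'(x) and comparing it with f(x).
Check: d/dx[(-15*x**6*(x - 3) + 2*exp(x))*exp(-x)/(x - 3)] = (15*x**8 - 180*x**7 + 675*x**6 - 810*x**5 - 2*exp(x))/(x**2*exp(x) - 6*x*exp(x) + 9*exp(x)) = f(x).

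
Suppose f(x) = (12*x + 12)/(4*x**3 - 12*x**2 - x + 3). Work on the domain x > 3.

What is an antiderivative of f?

An antiderivative is F(x) = 48*log(x - 3)/35 - 9*log(x - 1/2)/5 + 3*log(x + 1/2)/7.

Factor the denominator ((x - 3)*(2*x - 1)*(2*x + 1)) and decompose: f = 6/(7*(2*x + 1)) - 18/(5*(2*x - 1)) + 48/(35*(x - 3)); each piece integrates to a log, atan, or power term.
Check: d/dx[48*log(x - 3)/35 - 9*log(x - 1/2)/5 + 3*log(x + 1/2)/7] = (12*x + 12)/(4*x**3 - 12*x**2 - x + 3) = f(x).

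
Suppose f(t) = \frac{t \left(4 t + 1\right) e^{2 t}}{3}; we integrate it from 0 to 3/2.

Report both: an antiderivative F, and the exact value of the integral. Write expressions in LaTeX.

f has the shape u'v + uv' for u = \frac{2 t^{2}}{3} - \frac{t}{2} + \frac{1}{4} and v = e^{2 t} — it is the derivative of the product u*v.
F(t) = \frac{2 t^{2} e^{2 t}}{3} - \frac{t e^{2 t}}{2} + \frac{e^{2 t}}{4} is an antiderivative of f.
Check: d/dt[\frac{2 t^{2} e^{2 t}}{3} - \frac{t e^{2 t}}{2} + \frac{e^{2 t}}{4}] = \frac{4 t^{2} e^{2 t}}{3} + \frac{t e^{2 t}}{3}, which equals f(t).
F(3/2) = e^{3}; F(0) = \frac{1}{4}.
Integral = F(3/2) - F(0) = - \frac{1}{4} + e^{3}.

Antiderivative: F(t) = \frac{2 t^{2} e^{2 t}}{3} - \frac{t e^{2 t}}{2} + \frac{e^{2 t}}{4}; value = - \frac{1}{4} + e^{3}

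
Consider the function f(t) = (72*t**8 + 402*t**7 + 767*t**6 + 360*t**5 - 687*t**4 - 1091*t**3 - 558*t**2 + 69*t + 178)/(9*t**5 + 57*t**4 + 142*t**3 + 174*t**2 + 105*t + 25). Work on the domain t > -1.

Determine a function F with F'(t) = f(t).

Any candidate F(t) must reproduce f(t) exactly when differentiated.
Check: d/dt[(12*t**7 + 32*t**6 - t**5 - 71*t**4 - 81*t**3 - 43*t**2 - 38*t - 42)/(2*(t + 1)**2*(3*t + 5))] = (72*t**8 + 402*t**7 + 767*t**6 + 360*t**5 - 687*t**4 - 1091*t**3 - 558*t**2 + 69*t + 178)/(9*t**5 + 57*t**4 + 142*t**3 + 174*t**2 + 105*t + 25) = f(t).

An antiderivative is F(t) = (12*t**7 + 32*t**6 - t**5 - 71*t**4 - 81*t**3 - 43*t**2 - 38*t - 42)/(2*(t + 1)**2*(3*t + 5)).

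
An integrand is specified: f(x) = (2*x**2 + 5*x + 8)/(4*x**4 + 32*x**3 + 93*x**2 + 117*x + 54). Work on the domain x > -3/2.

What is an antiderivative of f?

An antiderivative is F(x) = (-86*x*log(x + 3/2) + 108*x*log(x + 2) - 22*x*log(x + 3) - 129*log(x + 3/2) + 162*log(x + 2) - 33*log(x + 3) - 30)/(18*x + 27).

Factor the denominator ((x + 2)*(x + 3)*(2*x + 3)**2) and decompose: f = -86/(9*(2*x + 3)) + 20/(3*(2*x + 3)**2) - 11/(9*(x + 3)) + 6/(x + 2); each piece integrates to a log, atan, or power term.
Check: d/dx[(-86*x*log(x + 3/2) + 108*x*log(x + 2) - 22*x*log(x + 3) - 129*log(x + 3/2) + 162*log(x + 2) - 33*log(x + 3) - 30)/(18*x + 27)] = (2*x**2 + 5*x + 8)/(4*x**4 + 32*x**3 + 93*x**2 + 117*x + 54) = f(x).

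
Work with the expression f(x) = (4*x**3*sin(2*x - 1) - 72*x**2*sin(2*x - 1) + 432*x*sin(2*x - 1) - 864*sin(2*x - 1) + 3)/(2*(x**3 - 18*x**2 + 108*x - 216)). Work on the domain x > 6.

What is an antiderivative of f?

A first test for any F(x): its x-derivative must equal f(x) identically.
Check: d/dx[-cos(2*x - 1) - 3/(4*(x - 6)**2)] = (4*x**3*sin(2*x - 1) - 72*x**2*sin(2*x - 1) + 432*x*sin(2*x - 1) - 864*sin(2*x - 1) + 3)/(2*x**3 - 36*x**2 + 216*x - 432), which equals f(x).

An antiderivative is F(x) = -cos(2*x - 1) - 3/(4*(x - 6)**2).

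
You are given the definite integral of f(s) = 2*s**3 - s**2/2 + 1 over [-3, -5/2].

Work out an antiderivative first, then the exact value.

Integrate term by term and add the pieces.
F(s) = s**4/2 - s**3/6 + s is an antiderivative of f.
Check: d/ds[s**4/2 - s**3/6 + s] = 2*s**3 - s**2/2 + 1 = f(s).
F(-5/2) = 1885/96; F(-3) = 42.
Integral = F(-5/2) - F(-3) = -2147/96.

Antiderivative: F(s) = s**4/2 - s**3/6 + s; value = -2147/96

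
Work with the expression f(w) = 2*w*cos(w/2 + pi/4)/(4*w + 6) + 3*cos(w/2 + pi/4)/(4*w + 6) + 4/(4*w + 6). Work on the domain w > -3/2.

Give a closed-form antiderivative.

Integrate term by term and add the pieces.
Check: d/dw[log(2*w + 3) + sin(w/2 + pi/4)] = (2*w*cos(w/2 + pi/4) + 3*cos(w/2 + pi/4) + 4)/(4*w + 6), which equals f(w).

An antiderivative is F(w) = log(2*w + 3) + sin(w/2 + pi/4).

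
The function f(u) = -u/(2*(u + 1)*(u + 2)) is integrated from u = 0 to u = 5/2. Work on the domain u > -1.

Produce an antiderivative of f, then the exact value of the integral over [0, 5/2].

Factor the denominator (2*(u + 1)*(u + 2)) and decompose: f = -1/(u + 2) + 1/(2*(u + 1)); each piece integrates to a log, atan, or power term.
F(u) = (log(u + 1) - 2*log(u + 2))/2 is an antiderivative of f.
Check: d/du[(log(u + 1) - 2*log(u + 2))/2] = -u/(2*u**2 + 6*u + 4), which equals f(u).
F(5/2) = -log(9/2) + log(7/2)/2; F(0) = -log(2).
Integral = F(5/2) - F(0) = -log(9/2) + log(7/2)/2 + log(2).

Antiderivative: F(u) = (log(u + 1) - 2*log(u + 2))/2; value = -log(9/2) + log(7/2)/2 + log(2)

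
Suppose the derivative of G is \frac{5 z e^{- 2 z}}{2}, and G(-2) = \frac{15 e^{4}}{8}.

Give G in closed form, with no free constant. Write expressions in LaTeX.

Recognize the product-rule pattern: G'(z) = u'v + uv' with u = - \frac{5 z}{4} - \frac{5}{8}, v = e^{- 2 z}, so integration by parts undoes it.
A general antiderivative is \frac{\left(- 10 z - 5\right) e^{- 2 z}}{8} + C.
The condition gives C = \frac{15 e^{4}}{8} - (\frac{15 e^{4}}{8}) = 0.
So G(z) = \frac{\left(- 10 z - 5\right) e^{- 2 z}}{8}.
Check: d/dz[\frac{\left(- 10 z - 5\right) e^{- 2 z}}{8}] = \frac{5 z e^{- 2 z}}{2} = G'(z).

G(z) = \frac{\left(- 10 z - 5\right) e^{- 2 z}}{8}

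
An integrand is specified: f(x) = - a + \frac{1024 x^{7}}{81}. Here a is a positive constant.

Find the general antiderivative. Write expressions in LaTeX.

For F(x) to be correct the identity F'(x) - f(x) = 0 must hold.
Check: d/dx[\frac{x \left(- 81 a + 128 x^{7}\right)}{81}] = - a + \frac{1024 x^{7}}{81} = f(x).

F(x) = \frac{x \left(- 81 a + 128 x^{7}\right)}{81} + C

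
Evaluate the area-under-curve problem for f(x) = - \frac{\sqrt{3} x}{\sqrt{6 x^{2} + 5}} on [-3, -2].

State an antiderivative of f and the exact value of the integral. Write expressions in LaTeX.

f matches the chain-rule pattern g'(h)*h' with inner function h(x) = 2 x^{2} + \frac{5}{3}; substituting u = h(x) collapses the integral.
F(x) = - \frac{\sqrt{2 x^{2} + \frac{5}{3}}}{2} is an antiderivative of f.
Check: d/dx[- \frac{\sqrt{2 x^{2} + \frac{5}{3}}}{2}] = - \frac{\sqrt{3} x}{\sqrt{6 x^{2} + 5}} = f(x).
F(-2) = - \frac{\sqrt{87}}{6}; F(-3) = - \frac{\sqrt{177}}{6}.
Integral = F(-2) - F(-3) = - \frac{\sqrt{87}}{6} + \frac{\sqrt{177}}{6}.

Antiderivative: F(x) = - \frac{\sqrt{2 x^{2} + \frac{5}{3}}}{2}; value = - \frac{\sqrt{87}}{6} + \frac{\sqrt{177}}{6}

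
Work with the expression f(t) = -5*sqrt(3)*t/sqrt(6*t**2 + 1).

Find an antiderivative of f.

f matches the chain-rule pattern g'(h)*h' with inner function h(t) = 2*t**2 + 1/3; substituting u = h(t) collapses the integral.
Check: d/dt[-5*sqrt(3)*sqrt(6*t**2 + 1)/6] = -5*sqrt(3)*t/sqrt(6*t**2 + 1) = f(t).

An antiderivative is F(t) = -5*sqrt(3)*sqrt(6*t**2 + 1)/6.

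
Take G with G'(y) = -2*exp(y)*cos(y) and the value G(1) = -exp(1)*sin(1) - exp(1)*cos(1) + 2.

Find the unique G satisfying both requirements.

G(y) = -exp(y)*sin(y) - exp(y)*cos(y) + 2

For G(y) to be correct, d/dy[G] must agree with the stated G'(y) identically.
A general antiderivative is -exp(y)*sin(y) - exp(y)*cos(y) + C.
The condition gives C = -exp(1)*sin(1) - exp(1)*cos(1) + 2 - (-exp(1)*sin(1) - exp(1)*cos(1)) = 2.
So G(y) = -exp(y)*sin(y) - exp(y)*cos(y) + 2.
Check: d/dy[-exp(y)*sin(y) - exp(y)*cos(y) + 2] = -2*exp(y)*cos(y) = G'(y).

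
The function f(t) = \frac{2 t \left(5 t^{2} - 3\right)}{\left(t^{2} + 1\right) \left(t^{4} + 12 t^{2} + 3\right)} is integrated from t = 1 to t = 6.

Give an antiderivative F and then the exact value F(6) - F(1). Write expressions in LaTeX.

Check any antiderivative F(t) by computing F'(t) and comparing it with f(t).
F(t) = \log{\left(2 t^{2} + 2 \right)} - \frac{\log{\left(\frac{t^{4}}{3} + 4 t^{2} + 1 \right)}}{2} is an antiderivative of f.
Check: d/dt[\log{\left(2 t^{2} + 2 \right)} - \frac{\log{\left(\frac{t^{4}}{3} + 4 t^{2} + 1 \right)}}{2}] = \frac{10 t^{3} - 6 t}{t^{6} + 13 t^{4} + 15 t^{2} + 3}, which equals f(t).
F(6) = - \frac{\log{\left(577 \right)}}{2} + \log{\left(74 \right)}; F(1) = - \frac{\log{\left(\frac{16}{3} \right)}}{2} + \log{\left(4 \right)}.
Integral = F(6) - F(1) = - \frac{\log{\left(577 \right)}}{2} - \log{\left(4 \right)} + \frac{\log{\left(\frac{16}{3} \right)}}{2} + \log{\left(74 \right)}.

Antiderivative: F(t) = \log{\left(2 t^{2} + 2 \right)} - \frac{\log{\left(\frac{t^{4}}{3} + 4 t^{2} + 1 \right)}}{2}; value = - \frac{\log{\left(577 \right)}}{2} - \log{\left(4 \right)} + \frac{\log{\left(\frac{16}{3} \right)}}{2} + \log{\left(74 \right)}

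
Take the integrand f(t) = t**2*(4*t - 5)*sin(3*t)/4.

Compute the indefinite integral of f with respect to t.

F(t) = (-36*t**3*cos(3*t) + 36*t**2*sin(3*t) + 45*t**2*cos(3*t) - 30*t*sin(3*t) + 24*t*cos(3*t) - 8*sin(3*t) - 10*cos(3*t))/108 + C

A first test for any F(t): its t-derivative must equal f(t) identically.
Check: d/dt[(-36*t**3*cos(3*t) + 36*t**2*sin(3*t) + 45*t**2*cos(3*t) - 30*t*sin(3*t) + 24*t*cos(3*t) - 8*sin(3*t) - 10*cos(3*t))/108] = t**3*sin(3*t) - 5*t**2*sin(3*t)/4, which equals f(t).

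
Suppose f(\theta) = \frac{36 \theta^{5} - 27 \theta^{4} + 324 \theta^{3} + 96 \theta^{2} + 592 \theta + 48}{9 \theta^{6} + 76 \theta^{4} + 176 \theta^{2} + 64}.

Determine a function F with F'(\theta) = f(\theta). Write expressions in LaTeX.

A candidate is checked by its d/d\theta: the result must match f(\theta).
Check: d/d\theta[\frac{2 \theta^{2} \log{\left(\frac{3 \theta^{2}}{2} + \frac{2}{3} \right)} + 3 \theta + 8 \log{\left(\frac{3 \theta^{2}}{2} + \frac{2}{3} \right)} - 2}{\theta^{2} + 4}] = \frac{36 \theta^{5} - 27 \theta^{4} + 324 \theta^{3} + 96 \theta^{2} + 592 \theta + 48}{9 \theta^{6} + 76 \theta^{4} + 176 \theta^{2} + 64} = f(\theta).

An antiderivative is F(\theta) = \frac{2 \theta^{2} \log{\left(\frac{3 \theta^{2}}{2} + \frac{2}{3} \right)} + 3 \theta + 8 \log{\left(\frac{3 \theta^{2}}{2} + \frac{2}{3} \right)} - 2}{\theta^{2} + 4}.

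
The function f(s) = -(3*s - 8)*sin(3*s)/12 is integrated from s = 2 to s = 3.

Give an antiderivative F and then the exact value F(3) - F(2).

Antiderivative: F(s) = (3*s*cos(3*s) - sin(3*s) - 8*cos(3*s))/36; value = cos(9)/36 - sin(9)/36 + sin(6)/36 + cos(6)/18

Recover f(s) by differentiating a candidate F(s); any mismatch rules it out.
F(s) = (3*s*cos(3*s) - sin(3*s) - 8*cos(3*s))/36 is an antiderivative of f.
Check: d/ds[(3*s*cos(3*s) - sin(3*s) - 8*cos(3*s))/36] = -s*sin(3*s)/4 + 2*sin(3*s)/3, which equals f(s).
F(3) = cos(9)/36 - sin(9)/36; F(2) = -cos(6)/18 - sin(6)/36.
Integral = F(3) - F(2) = cos(9)/36 - sin(9)/36 + sin(6)/36 + cos(6)/18.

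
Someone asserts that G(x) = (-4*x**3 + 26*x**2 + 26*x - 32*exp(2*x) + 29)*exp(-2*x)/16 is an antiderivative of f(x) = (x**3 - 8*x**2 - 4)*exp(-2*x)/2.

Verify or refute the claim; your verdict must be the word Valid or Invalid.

d/dx[G] = (x**3 - 8*x**2 - 4)*exp(-2*x)/2
This equals f(x) exactly, so the claim holds.

Valid - the claim checks out under differentiation.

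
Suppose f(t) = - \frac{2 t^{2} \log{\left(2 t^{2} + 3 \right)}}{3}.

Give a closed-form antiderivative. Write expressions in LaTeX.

An antiderivative is F(t) = - \frac{2 t^{3} \log{\left(2 t^{2} + 3 \right)}}{9} + \frac{4 t^{3}}{27} - \frac{2 t}{3} + \frac{\sqrt{6} \operatorname{atan}{\left(\frac{\sqrt{6} t}{3} \right)}}{3}.

Any candidate F(t) must reproduce f(t) exactly when differentiated.
Check: d/dt[- \frac{2 t^{3} \log{\left(2 t^{2} + 3 \right)}}{9} + \frac{4 t^{3}}{27} - \frac{2 t}{3} + \frac{\sqrt{6} \operatorname{atan}{\left(\frac{\sqrt{6} t}{3} \right)}}{3}] = - \frac{2 t^{2} \log{\left(2 t^{2} + 3 \right)}}{3} = f(t).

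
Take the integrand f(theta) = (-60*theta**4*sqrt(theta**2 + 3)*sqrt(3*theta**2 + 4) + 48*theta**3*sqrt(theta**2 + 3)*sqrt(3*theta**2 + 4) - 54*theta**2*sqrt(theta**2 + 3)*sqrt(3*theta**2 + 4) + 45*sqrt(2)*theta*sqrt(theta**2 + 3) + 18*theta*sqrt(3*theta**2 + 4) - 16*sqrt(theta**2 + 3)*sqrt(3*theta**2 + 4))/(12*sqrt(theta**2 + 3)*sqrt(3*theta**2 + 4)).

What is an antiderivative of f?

An antiderivative is F(theta) = (-12*theta**5 + 12*theta**4 - 18*theta**3 - 16*theta + 18*sqrt(theta**2 + 3) + 15*sqrt(2)*sqrt(3*theta**2 + 4))/12.

Any candidate F(theta) must reproduce f(theta) exactly when differentiated.
Check: d/dtheta[(-12*theta**5 + 12*theta**4 - 18*theta**3 - 16*theta + 18*sqrt(theta**2 + 3) + 15*sqrt(2)*sqrt(3*theta**2 + 4))/12] = (-60*theta**4*sqrt(theta**2 + 3)*sqrt(3*theta**2 + 4) + 48*theta**3*sqrt(theta**2 + 3)*sqrt(3*theta**2 + 4) - 54*theta**2*sqrt(theta**2 + 3)*sqrt(3*theta**2 + 4) + 45*sqrt(2)*theta*sqrt(theta**2 + 3) + 18*theta*sqrt(3*theta**2 + 4) - 16*sqrt(theta**2 + 3)*sqrt(3*theta**2 + 4))/(12*sqrt(theta**2 + 3)*sqrt(3*theta**2 + 4)) = f(theta).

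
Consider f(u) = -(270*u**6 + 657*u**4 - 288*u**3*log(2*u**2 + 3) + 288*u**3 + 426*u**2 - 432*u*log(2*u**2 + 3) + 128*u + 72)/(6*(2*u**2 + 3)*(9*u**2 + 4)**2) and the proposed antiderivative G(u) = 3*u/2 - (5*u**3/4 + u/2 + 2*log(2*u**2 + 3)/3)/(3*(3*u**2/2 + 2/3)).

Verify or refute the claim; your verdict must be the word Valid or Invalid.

d/du[G] = (594*u**6 + 1413*u**4 + 144*u**3*log(2*u**2 + 3) - 144*u**3 + 903*u**2 + 216*u*log(2*u**2 + 3) - 64*u + 180)/(486*u**6 + 1161*u**4 + 744*u**2 + 144)
d/du[G] - f(u) = 3/2 != 0.

Invalid: d/du[G] - f = 3/2, which is not 0.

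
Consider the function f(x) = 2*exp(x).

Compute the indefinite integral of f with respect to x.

Since d/dx undoes antidifferentiation here, F'(x) = f(x) is required of F(x).
Check: d/dx[2*exp(x)] = 2*exp(x) = f(x).

F(x) = 2*exp(x) + C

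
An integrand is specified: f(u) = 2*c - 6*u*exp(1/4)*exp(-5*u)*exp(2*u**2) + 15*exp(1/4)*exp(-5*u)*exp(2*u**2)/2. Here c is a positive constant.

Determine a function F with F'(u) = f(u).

An antiderivative is F(u) = 2*c*u - 3*exp(2*u**2 - 5*u + 1/4)/2.

Integrate term by term and add the pieces.
Check: d/du[2*c*u - 3*exp(2*u**2 - 5*u + 1/4)/2] = 2*c - 6*u*exp(1/4)*exp(-5*u)*exp(2*u**2) + 15*exp(1/4)*exp(-5*u)*exp(2*u**2)/2 = f(u).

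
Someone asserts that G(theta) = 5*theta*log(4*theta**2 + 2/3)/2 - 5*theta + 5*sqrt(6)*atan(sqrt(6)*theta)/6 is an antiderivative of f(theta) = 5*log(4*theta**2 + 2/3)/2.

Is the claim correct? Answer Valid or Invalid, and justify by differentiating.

d/dtheta[G] = 5*log(2*theta**2 + 1/3)/2 + 5*log(2)/2
This equals f(theta) exactly, so the claim holds.

Valid. The derivative of G reproduces f.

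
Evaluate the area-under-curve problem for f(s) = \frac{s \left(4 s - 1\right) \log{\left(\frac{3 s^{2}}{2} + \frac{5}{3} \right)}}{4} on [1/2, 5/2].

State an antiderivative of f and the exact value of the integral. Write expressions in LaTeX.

Whatever form F(s) takes, F'(s) = f(s) is non-negotiable.
F(s) = \frac{s^{3} \log{\left(\frac{3 s^{2}}{2} + \frac{5}{3} \right)}}{3} - \frac{2 s^{3}}{9} - \frac{s^{2} \log{\left(\frac{3 s^{2}}{2} + \frac{5}{3} \right)}}{8} + \frac{s^{2}}{8} + \frac{20 s}{27} - \frac{5 \log{\left(s^{2} + \frac{10}{9} \right)}}{36} - \frac{20 \sqrt{10} \operatorname{atan}{\left(\frac{3 \sqrt{10} s}{10} \right)}}{81} is an antiderivative of f.
Check: d/ds[\frac{s^{3} \log{\left(\frac{3 s^{2}}{2} + \frac{5}{3} \right)}}{3} - \frac{2 s^{3}}{9} - \frac{s^{2} \log{\left(\frac{3 s^{2}}{2} + \frac{5}{3} \right)}}{8} + \frac{s^{2}}{8} + \frac{20 s}{27} - \frac{5 \log{\left(s^{2} + \frac{10}{9} \right)}}{36} - \frac{20 \sqrt{10} \operatorname{atan}{\left(\frac{3 \sqrt{10} s}{10} \right)}}{81}] = s^{2} \log{\left(9 s^{2} + 10 \right)} - s^{2} \log{\left(6 \right)} - \frac{s \log{\left(9 s^{2} + 10 \right)}}{4} + \frac{s \log{\left(6 \right)}}{4}, which equals f(s).
F(5/2) = - \frac{20 \sqrt{10} \operatorname{atan}{\left(\frac{3 \sqrt{10}}{4} \right)}}{81} - \frac{725}{864} - \frac{5 \log{\left(\frac{265}{36} \right)}}{36} + \frac{425 \log{\left(\frac{265}{24} \right)}}{96}; F(1/2) = - \frac{20 \sqrt{10} \operatorname{atan}{\left(\frac{3 \sqrt{10}}{20} \right)}}{81} - \frac{5 \log{\left(\frac{49}{36} \right)}}{36} + \frac{\log{\left(\frac{49}{24} \right)}}{96} + \frac{323}{864}.
Integral = F(5/2) - F(1/2) = - \frac{131}{108} - \frac{20 \sqrt{10} \operatorname{atan}{\left(\frac{3 \sqrt{10}}{4} \right)}}{81} - \frac{5 \log{\left(\frac{265}{36} \right)}}{36} - \frac{\log{\left(\frac{49}{24} \right)}}{96} + \frac{5 \log{\left(\frac{49}{36} \right)}}{36} + \frac{20 \sqrt{10} \operatorname{atan}{\left(\frac{3 \sqrt{10}}{20} \right)}}{81} + \frac{425 \log{\left(\frac{265}{24} \right)}}{96}.

Antiderivative: F(s) = \frac{s^{3} \log{\left(\frac{3 s^{2}}{2} + \frac{5}{3} \right)}}{3} - \frac{2 s^{3}}{9} - \frac{s^{2} \log{\left(\frac{3 s^{2}}{2} + \frac{5}{3} \right)}}{8} + \frac{s^{2}}{8} + \frac{20 s}{27} - \frac{5 \log{\left(s^{2} + \frac{10}{9} \right)}}{36} - \frac{20 \sqrt{10} \operatorname{atan}{\left(\frac{3 \sqrt{10} s}{10} \right)}}{81}; value = - \frac{131}{108} - \frac{20 \sqrt{10} \operatorname{atan}{\left(\frac{3 \sqrt{10}}{4} \right)}}{81} - \frac{5 \log{\left(\frac{265}{36} \right)}}{36} - \frac{\log{\left(\frac{49}{24} \right)}}{96} + \frac{5 \log{\left(\frac{49}{36} \right)}}{36} + \frac{20 \sqrt{10} \operatorname{atan}{\left(\frac{3 \sqrt{10}}{20} \right)}}{81} + \frac{425 \log{\left(\frac{265}{24} \right)}}{96}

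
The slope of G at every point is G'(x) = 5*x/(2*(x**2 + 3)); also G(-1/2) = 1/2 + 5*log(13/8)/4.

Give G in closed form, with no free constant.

G(x) = 5*log(x**2/2 + 3/2)/4 + 1/2

G'(x) matches the chain-rule pattern g'(h)*h' with inner function h(x) = x**2/2 + 3/2; substituting u = h(x) collapses the integral.
A general antiderivative is 5*log(x**2/2 + 3/2)/4 + C.
The condition gives C = 1/2 + 5*log(13/8)/4 - (5*log(13/8)/4) = 1/2.
So G(x) = 5*log(x**2/2 + 3/2)/4 + 1/2.
Check: d/dx[5*log(x**2/2 + 3/2)/4 + 1/2] = 5*x/(2*x**2 + 6), which equals G'(x).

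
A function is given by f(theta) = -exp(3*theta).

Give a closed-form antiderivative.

An antiderivative is F(theta) = -exp(3*theta)/3.

Whatever form F(theta) takes, F'(theta) = f(theta) is non-negotiable.
Check: d/dtheta[-exp(3*theta)/3] = -exp(3*theta) = f(theta).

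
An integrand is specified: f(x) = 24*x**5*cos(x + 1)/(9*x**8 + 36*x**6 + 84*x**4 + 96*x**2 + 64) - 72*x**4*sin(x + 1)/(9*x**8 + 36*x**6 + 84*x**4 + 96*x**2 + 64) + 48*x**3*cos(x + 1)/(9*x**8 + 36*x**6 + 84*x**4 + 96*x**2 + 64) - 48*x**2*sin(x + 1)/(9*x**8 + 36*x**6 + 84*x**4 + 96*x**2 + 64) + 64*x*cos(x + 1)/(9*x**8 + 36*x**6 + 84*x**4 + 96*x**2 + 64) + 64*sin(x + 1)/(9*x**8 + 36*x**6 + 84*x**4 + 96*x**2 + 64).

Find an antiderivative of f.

The integrand splits into summands that can be handled one at a time.
Check: d/dx[8*x*sin(x + 1)/(3*x**4 + 6*x**2 + 8)] = (24*x**5*cos(x + 1) - 72*x**4*sin(x + 1) + 48*x**3*cos(x + 1) - 48*x**2*sin(x + 1) + 64*x*cos(x + 1) + 64*sin(x + 1))/(9*x**8 + 36*x**6 + 84*x**4 + 96*x**2 + 64), which equals f(x).

An antiderivative is F(x) = 8*x*sin(x + 1)/(3*x**4 + 6*x**2 + 8).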